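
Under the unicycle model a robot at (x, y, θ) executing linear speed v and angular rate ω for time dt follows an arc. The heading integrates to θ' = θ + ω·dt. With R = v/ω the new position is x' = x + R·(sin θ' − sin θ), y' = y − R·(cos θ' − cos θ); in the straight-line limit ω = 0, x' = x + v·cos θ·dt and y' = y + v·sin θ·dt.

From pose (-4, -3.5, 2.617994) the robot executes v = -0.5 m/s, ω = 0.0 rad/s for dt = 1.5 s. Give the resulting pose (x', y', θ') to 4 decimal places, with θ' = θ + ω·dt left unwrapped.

θ' = 2.6180 + 0.0·1.5 = 2.6180
ω = 0 → straight: x' = -4 + -0.5·cos(2.6180)·1.5 = -3.3505
y' = -3.5 + -0.5·sin(2.6180)·1.5 = -3.8750

(-3.3505, -3.8750, 2.6180)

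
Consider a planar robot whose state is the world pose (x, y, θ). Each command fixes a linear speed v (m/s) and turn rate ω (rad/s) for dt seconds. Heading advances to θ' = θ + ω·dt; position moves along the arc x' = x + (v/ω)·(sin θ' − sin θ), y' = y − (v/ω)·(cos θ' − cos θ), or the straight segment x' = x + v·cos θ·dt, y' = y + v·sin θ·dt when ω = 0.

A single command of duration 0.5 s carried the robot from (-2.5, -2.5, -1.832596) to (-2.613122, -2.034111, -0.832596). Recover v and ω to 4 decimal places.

Δθ = -0.832596 − -1.832596 = 1.000000
ω = Δθ/dt = 1.000000/0.5 = 2.0000
R = −Δy/(cos θ' − cos θ) = -0.5000
v = R·ω = -0.5000·2.0000 = -1.0000

v = -1.0000, ω = 2.0000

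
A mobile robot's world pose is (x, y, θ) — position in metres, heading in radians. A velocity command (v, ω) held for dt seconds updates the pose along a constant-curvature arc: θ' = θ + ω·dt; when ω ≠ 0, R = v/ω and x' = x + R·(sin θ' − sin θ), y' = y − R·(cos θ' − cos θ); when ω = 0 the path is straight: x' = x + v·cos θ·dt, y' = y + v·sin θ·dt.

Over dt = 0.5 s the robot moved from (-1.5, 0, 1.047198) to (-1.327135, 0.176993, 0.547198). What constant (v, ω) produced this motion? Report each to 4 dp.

v = 0.5000, ω = -1.0000

Δθ = 0.547198 − 1.047198 = -0.500000
ω = Δθ/dt = -0.500000/0.5 = -1.0000
R = −Δy/(cos θ' − cos θ) = -0.5000
v = R·ω = -0.5000·-1.0000 = 0.5000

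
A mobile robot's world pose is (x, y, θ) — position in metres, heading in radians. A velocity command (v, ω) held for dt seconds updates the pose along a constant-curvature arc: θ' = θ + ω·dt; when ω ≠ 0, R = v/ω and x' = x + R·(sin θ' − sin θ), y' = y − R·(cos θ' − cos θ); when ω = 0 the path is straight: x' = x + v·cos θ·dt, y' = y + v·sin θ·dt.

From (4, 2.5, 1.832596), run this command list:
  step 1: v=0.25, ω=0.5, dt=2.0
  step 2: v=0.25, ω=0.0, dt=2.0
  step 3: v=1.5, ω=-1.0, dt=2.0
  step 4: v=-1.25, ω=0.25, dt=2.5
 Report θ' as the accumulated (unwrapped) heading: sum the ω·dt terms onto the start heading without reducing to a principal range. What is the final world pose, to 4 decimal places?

(1.2698, 2.6374, 1.4576)

step 1: θ'=2.8326 (R=0.5000) → pose (3.6691, 2.8469, 2.8326)
step 2: θ'=2.8326 (straight) → pose (3.1928, 2.9990, 2.8326)
step 3: θ'=0.8326 (R=-1.5000) → pose (2.5394, 5.4374, 0.8326)
step 4: θ'=1.4576 (R=-5.0000) → pose (1.2698, 2.6374, 1.4576)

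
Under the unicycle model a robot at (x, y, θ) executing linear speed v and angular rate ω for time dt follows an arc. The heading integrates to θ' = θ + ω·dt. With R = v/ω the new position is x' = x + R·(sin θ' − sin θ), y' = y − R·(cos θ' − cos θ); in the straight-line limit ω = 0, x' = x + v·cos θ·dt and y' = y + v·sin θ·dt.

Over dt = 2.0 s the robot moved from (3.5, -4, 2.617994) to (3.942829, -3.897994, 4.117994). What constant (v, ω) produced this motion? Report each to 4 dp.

Δθ = 4.117994 − 2.617994 = 1.500000
ω = Δθ/dt = 1.500000/2.0 = 0.7500
R = Δx/(sin θ' − sin θ) = -0.3333
v = R·ω = -0.3333·0.7500 = -0.2500

v = -0.2500, ω = 0.7500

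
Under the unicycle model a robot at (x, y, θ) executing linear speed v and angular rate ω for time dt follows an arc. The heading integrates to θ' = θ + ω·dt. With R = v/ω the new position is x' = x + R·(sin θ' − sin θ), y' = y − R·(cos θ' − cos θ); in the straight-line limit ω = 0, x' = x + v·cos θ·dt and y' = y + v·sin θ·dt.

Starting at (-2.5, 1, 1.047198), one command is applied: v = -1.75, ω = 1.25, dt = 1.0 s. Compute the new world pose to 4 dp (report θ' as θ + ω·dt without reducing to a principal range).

(-2.3342, -0.6299, 2.2972)

θ' = 1.0472 + 1.25·1.0 = 2.2972
R = v/ω = -1.75/1.25 = -1.4000
x' = -2.5 + -1.4000·(sin 2.2972 − sin 1.0472) = -2.3342
y' = 1 − -1.4000·(cos 2.2972 − cos 1.0472) = -0.6299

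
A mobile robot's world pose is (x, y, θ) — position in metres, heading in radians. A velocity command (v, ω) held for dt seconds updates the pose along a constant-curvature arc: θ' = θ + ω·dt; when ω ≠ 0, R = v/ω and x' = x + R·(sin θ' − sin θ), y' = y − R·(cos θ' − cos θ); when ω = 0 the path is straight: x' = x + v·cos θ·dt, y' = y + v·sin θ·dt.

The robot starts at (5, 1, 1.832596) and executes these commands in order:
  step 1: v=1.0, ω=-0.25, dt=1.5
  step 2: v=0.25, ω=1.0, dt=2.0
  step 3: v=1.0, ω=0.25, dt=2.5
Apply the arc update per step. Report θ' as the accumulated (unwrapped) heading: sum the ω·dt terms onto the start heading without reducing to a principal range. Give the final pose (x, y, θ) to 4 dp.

step 1: θ'=1.4576 (R=-4.0000) → pose (4.8893, 2.4871, 1.4576)
step 2: θ'=3.4576 (R=0.2500) → pose (4.5632, 2.7530, 3.4576)
step 3: θ'=4.0826 (R=4.0000) → pose (2.5737, 1.3069, 4.0826)

(2.5737, 1.3069, 4.0826)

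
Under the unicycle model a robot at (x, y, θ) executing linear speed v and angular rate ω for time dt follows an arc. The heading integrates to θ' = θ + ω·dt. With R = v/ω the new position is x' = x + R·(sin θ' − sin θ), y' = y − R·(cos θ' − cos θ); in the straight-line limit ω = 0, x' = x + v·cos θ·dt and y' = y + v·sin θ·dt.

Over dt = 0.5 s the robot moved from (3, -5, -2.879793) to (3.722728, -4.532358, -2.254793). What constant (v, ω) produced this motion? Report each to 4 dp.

Δθ = -2.254793 − -2.879793 = 0.625000
ω = Δθ/dt = 0.625000/0.5 = 1.2500
R = Δx/(sin θ' − sin θ) = -1.4000
v = R·ω = -1.4000·1.2500 = -1.7500

v = -1.7500, ω = 1.2500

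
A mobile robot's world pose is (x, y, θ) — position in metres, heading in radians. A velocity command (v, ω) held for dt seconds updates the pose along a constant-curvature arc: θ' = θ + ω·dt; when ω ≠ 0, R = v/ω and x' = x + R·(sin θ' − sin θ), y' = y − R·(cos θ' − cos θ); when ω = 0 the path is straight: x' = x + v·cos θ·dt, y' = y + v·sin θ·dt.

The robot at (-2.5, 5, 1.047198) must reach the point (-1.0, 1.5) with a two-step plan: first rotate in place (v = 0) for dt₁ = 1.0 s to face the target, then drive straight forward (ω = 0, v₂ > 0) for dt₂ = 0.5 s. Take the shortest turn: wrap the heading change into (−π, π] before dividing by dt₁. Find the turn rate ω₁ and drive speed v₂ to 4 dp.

heading to target = atan2(1.5−5, -1−-2.5) = -1.1659
Δθ = wrap(-1.1659 − 1.0472) = -2.2131; ω₁ = Δθ/dt₁ = -2.2131
distance = √((-1−-2.5)² + (1.5−5)²) = 3.8079; v₂ = distance/dt₂ = 7.6158

ω₁ = -2.2131, v₂ = 7.6158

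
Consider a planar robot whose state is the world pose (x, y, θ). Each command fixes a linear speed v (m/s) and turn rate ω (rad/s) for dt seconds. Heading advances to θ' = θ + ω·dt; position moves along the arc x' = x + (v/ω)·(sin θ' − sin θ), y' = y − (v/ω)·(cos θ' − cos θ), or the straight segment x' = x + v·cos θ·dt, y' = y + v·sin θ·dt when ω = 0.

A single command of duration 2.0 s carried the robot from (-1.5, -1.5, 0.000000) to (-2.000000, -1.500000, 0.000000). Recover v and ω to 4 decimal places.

v = -0.2500, ω = 0.0000

Δθ = 0.000000 − 0.000000 = 0.000000
ω = Δθ/dt = 0.000000/2.0 = 0.0000
ω = 0 → v = (Δx·cos θ + Δy·sin θ)/dt = -0.2500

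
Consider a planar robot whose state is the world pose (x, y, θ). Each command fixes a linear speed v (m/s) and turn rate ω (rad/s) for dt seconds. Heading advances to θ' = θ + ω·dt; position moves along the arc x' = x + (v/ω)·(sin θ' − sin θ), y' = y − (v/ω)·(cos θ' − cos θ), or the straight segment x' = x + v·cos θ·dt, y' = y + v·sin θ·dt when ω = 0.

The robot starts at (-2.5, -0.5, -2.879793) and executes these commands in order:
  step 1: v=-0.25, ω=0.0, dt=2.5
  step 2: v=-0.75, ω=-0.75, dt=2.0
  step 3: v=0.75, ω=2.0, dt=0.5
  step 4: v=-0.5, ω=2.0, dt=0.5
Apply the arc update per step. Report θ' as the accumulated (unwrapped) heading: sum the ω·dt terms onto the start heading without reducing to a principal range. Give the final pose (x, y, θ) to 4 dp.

(-0.7267, -0.6736, -2.3798)

step 1: θ'=-2.8798 (straight) → pose (-1.8963, -0.3382, -2.8798)
step 2: θ'=-4.3798 (R=1.0000) → pose (-0.6923, -0.9777, -4.3798)
step 3: θ'=-3.3798 (R=0.3750) → pose (-0.9582, -0.7357, -3.3798)
step 4: θ'=-2.3798 (R=-0.2500) → pose (-0.7267, -0.6736, -2.3798)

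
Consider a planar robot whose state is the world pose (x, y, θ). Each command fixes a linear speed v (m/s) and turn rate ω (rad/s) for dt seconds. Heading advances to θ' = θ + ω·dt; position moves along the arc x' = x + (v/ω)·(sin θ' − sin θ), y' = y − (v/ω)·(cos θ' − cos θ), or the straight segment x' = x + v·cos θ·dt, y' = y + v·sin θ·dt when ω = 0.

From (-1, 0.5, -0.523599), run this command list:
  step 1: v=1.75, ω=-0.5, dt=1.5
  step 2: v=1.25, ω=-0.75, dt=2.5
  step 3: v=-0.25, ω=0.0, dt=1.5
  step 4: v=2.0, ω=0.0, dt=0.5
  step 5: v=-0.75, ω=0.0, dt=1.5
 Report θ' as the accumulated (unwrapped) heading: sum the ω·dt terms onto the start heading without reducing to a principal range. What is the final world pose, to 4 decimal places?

(-0.5087, -3.6643, -3.1486)

step 1: θ'=-1.2736 (R=-3.5000) → pose (0.5966, -1.5061, -1.2736)
step 2: θ'=-3.1486 (R=-1.6667) → pose (-1.0087, -3.6608, -3.1486)
step 3: θ'=-3.1486 (straight) → pose (-0.6337, -3.6635, -3.1486)
step 4: θ'=-3.1486 (straight) → pose (-1.6337, -3.6565, -3.1486)
step 5: θ'=-3.1486 (straight) → pose (-0.5087, -3.6643, -3.1486)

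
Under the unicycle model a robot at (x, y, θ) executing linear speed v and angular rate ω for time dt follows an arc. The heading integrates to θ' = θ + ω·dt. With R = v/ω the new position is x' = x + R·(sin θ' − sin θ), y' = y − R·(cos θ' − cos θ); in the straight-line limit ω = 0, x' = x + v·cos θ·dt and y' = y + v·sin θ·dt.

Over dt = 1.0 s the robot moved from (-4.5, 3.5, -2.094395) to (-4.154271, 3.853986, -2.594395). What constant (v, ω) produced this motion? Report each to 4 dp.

v = -0.5000, ω = -0.5000

Δθ = -2.594395 − -2.094395 = -0.500000
ω = Δθ/dt = -0.500000/1.0 = -0.5000
R = −Δy/(cos θ' − cos θ) = 1.0000
v = R·ω = 1.0000·-0.5000 = -0.5000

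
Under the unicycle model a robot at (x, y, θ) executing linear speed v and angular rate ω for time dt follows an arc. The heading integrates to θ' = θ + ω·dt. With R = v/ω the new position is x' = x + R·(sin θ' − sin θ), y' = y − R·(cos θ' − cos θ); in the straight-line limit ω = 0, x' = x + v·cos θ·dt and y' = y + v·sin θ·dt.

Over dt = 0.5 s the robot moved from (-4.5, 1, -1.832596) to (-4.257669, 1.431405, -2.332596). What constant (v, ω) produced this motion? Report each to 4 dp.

v = -1.0000, ω = -1.0000

Δθ = -2.332596 − -1.832596 = -0.500000
ω = Δθ/dt = -0.500000/0.5 = -1.0000
R = −Δy/(cos θ' − cos θ) = 1.0000
v = R·ω = 1.0000·-1.0000 = -1.0000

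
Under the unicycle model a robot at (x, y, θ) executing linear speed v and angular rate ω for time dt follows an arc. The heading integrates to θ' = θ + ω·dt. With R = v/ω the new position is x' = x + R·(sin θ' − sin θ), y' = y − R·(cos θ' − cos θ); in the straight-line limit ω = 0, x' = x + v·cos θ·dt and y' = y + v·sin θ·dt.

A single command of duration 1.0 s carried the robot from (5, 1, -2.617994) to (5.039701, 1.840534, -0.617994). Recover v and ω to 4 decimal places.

Δθ = -0.617994 − -2.617994 = 2.000000
ω = Δθ/dt = 2.000000/1.0 = 2.0000
R = −Δy/(cos θ' − cos θ) = -0.5000
v = R·ω = -0.5000·2.0000 = -1.0000

v = -1.0000, ω = 2.0000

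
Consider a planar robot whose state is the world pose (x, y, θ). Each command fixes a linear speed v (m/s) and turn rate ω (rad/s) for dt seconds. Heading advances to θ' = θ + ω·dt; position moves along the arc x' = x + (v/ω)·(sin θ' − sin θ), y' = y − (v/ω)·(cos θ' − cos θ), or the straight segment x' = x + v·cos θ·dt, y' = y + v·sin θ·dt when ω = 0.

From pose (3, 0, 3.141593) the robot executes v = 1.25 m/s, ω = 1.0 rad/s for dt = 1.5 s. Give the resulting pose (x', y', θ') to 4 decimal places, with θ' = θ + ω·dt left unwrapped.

θ' = 3.1416 + 1.0·1.5 = 4.6416
R = v/ω = 1.25/1.0 = 1.2500
x' = 3 + 1.2500·(sin 4.6416 − sin 3.1416) = 1.7531
y' = 0 − 1.2500·(cos 4.6416 − cos 3.1416) = -1.1616

(1.7531, -1.1616, 4.6416)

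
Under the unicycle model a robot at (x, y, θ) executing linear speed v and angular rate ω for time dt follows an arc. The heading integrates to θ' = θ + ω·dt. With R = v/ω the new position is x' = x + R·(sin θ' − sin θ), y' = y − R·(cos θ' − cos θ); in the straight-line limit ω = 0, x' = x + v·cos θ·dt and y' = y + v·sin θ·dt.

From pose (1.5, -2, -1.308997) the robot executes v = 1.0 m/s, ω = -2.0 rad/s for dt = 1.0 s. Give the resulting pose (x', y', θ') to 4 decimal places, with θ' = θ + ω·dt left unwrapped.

θ' = -1.3090 + -2.0·1.0 = -3.3090
R = v/ω = 1.0/-2.0 = -0.5000
x' = 1.5 + -0.5000·(sin -3.3090 − sin -1.3090) = 0.9337
y' = -2 − -0.5000·(cos -3.3090 − cos -1.3090) = -2.6224

(0.9337, -2.6224, -3.3090)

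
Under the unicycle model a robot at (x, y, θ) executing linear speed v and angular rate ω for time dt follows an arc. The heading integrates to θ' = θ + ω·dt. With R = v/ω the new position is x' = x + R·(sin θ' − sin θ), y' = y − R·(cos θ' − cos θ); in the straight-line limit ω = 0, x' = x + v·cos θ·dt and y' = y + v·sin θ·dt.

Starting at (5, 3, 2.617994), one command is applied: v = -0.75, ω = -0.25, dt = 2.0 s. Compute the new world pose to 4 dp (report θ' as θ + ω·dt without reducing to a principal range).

θ' = 2.6180 + -0.25·2.0 = 2.1180
R = v/ω = -0.75/-0.25 = 3.0000
x' = 5 + 3.0000·(sin 2.1180 − sin 2.6180) = 6.0620
y' = 3 − 3.0000·(cos 2.1180 − cos 2.6180) = 1.9628

(6.0620, 1.9628, 2.1180)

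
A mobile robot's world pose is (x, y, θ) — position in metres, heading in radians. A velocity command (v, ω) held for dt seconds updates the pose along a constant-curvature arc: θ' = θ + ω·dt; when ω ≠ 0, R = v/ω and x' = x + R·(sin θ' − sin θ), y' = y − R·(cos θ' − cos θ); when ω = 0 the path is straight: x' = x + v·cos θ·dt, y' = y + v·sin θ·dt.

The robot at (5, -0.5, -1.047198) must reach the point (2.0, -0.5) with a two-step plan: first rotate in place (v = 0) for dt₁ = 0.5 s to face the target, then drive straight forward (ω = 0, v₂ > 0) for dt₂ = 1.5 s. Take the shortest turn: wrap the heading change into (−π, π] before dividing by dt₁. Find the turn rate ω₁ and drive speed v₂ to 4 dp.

ω₁ = -4.1888, v₂ = 2.0000

heading to target = atan2(-0.5−-0.5, 2−5) = 3.1416
Δθ = wrap(3.1416 − -1.0472) = -2.0944; ω₁ = Δθ/dt₁ = -4.1888
distance = √((2−5)² + (-0.5−-0.5)²) = 3.0000; v₂ = distance/dt₂ = 2.0000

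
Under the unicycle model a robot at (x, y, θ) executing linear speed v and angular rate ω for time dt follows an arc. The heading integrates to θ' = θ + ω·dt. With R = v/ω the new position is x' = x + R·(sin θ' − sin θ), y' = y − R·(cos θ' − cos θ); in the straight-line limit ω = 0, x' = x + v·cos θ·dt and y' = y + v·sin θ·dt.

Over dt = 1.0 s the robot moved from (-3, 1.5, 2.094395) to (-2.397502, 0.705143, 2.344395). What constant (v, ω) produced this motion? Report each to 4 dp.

v = -1.0000, ω = 0.2500

Δθ = 2.344395 − 2.094395 = 0.250000
ω = Δθ/dt = 0.250000/1.0 = 0.2500
R = −Δy/(cos θ' − cos θ) = -4.0000
v = R·ω = -4.0000·0.2500 = -1.0000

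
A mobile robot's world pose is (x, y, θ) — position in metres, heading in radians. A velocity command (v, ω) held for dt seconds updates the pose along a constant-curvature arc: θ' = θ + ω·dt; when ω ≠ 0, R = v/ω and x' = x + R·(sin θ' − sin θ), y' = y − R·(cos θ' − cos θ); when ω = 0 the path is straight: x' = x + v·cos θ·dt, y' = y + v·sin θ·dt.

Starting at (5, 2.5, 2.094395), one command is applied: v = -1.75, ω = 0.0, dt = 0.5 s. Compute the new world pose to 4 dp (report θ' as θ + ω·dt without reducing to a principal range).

(5.4375, 1.7422, 2.0944)

θ' = 2.0944 + 0.0·0.5 = 2.0944
ω = 0 → straight: x' = 5 + -1.75·cos(2.0944)·0.5 = 5.4375
y' = 2.5 + -1.75·sin(2.0944)·0.5 = 1.7422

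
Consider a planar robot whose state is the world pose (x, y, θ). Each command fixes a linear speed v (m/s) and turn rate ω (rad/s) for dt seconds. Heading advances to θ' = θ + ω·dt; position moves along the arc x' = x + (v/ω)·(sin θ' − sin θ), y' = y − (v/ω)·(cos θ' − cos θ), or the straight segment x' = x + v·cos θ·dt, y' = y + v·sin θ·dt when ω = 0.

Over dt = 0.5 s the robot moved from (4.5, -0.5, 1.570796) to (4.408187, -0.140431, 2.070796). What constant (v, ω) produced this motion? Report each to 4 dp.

v = 0.7500, ω = 1.0000

Δθ = 2.070796 − 1.570796 = 0.500000
ω = Δθ/dt = 0.500000/0.5 = 1.0000
R = −Δy/(cos θ' − cos θ) = 0.7500
v = R·ω = 0.7500·1.0000 = 0.7500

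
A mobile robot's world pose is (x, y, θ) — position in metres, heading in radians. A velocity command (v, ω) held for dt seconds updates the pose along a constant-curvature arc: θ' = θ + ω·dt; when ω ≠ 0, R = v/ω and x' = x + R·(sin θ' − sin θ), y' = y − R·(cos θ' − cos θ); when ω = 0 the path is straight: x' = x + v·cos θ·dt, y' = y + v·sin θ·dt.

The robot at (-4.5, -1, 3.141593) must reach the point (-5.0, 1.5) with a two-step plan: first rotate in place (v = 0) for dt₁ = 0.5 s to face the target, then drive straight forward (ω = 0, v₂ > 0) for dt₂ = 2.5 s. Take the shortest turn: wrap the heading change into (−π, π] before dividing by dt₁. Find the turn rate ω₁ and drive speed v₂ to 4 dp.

ω₁ = -2.7468, v₂ = 1.0198

heading to target = atan2(1.5−-1, -5−-4.5) = 1.7682
Δθ = wrap(1.7682 − 3.1416) = -1.3734; ω₁ = Δθ/dt₁ = -2.7468
distance = √((-5−-4.5)² + (1.5−-1)²) = 2.5495; v₂ = distance/dt₂ = 1.0198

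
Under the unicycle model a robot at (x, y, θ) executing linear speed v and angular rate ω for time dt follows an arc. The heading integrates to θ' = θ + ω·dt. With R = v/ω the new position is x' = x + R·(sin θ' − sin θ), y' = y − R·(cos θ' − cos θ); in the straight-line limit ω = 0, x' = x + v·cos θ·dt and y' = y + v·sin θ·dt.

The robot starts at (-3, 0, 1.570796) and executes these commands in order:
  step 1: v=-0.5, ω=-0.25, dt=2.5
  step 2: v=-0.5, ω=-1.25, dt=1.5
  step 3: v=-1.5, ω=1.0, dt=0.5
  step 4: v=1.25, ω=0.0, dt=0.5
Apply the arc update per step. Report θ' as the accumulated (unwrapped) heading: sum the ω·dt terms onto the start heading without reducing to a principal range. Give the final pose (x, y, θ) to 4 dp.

step 1: θ'=0.9458 (R=2.0000) → pose (-3.3781, -1.1702, 0.9458)
step 2: θ'=-0.9292 (R=0.4000) → pose (-4.0229, -1.1755, -0.9292)
step 3: θ'=-0.4292 (R=-1.5000) → pose (-4.6004, -0.7093, -0.4292)
step 4: θ'=-0.4292 (straight) → pose (-4.0321, -0.9694, -0.4292)

(-4.0321, -0.9694, -0.4292)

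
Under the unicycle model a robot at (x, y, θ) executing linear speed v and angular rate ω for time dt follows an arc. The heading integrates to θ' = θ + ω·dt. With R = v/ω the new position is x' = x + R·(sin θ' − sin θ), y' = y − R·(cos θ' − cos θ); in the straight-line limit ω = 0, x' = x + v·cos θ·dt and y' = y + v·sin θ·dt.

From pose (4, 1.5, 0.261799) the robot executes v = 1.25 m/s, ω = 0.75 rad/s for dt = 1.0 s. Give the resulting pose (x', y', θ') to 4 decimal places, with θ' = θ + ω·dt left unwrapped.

(4.9816, 2.2260, 1.0118)

θ' = 0.2618 + 0.75·1.0 = 1.0118
R = v/ω = 1.25/0.75 = 1.6667
x' = 4 + 1.6667·(sin 1.0118 − sin 0.2618) = 4.9816
y' = 1.5 − 1.6667·(cos 1.0118 − cos 0.2618) = 2.2260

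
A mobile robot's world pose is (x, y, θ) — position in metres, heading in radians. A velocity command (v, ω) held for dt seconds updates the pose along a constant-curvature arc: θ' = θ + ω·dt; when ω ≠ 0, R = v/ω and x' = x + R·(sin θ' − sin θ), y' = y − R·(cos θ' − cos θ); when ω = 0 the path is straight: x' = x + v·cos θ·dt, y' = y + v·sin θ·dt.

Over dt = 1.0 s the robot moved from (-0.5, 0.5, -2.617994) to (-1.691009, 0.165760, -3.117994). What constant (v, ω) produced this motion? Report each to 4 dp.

Δθ = -3.117994 − -2.617994 = -0.500000
ω = Δθ/dt = -0.500000/1.0 = -0.5000
R = Δx/(sin θ' − sin θ) = -2.5000
v = R·ω = -2.5000·-0.5000 = 1.2500

v = 1.2500, ω = -0.5000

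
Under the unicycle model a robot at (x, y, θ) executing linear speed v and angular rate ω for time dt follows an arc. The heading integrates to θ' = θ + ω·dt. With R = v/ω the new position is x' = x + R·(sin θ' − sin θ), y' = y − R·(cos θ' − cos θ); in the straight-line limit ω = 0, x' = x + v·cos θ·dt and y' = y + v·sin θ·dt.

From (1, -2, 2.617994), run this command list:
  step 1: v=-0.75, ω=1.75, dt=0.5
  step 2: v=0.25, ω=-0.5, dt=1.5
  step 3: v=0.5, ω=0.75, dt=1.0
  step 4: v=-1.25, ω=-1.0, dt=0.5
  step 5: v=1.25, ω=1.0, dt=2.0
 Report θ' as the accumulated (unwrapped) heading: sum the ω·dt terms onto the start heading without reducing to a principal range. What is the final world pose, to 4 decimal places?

(-0.2634, -3.5308, 4.9930)

step 1: θ'=3.4930 (R=-0.4286) → pose (1.3618, -2.0312, 3.4930)
step 2: θ'=2.7430 (R=-0.5000) → pose (0.9956, -2.0226, 2.7430)
step 3: θ'=3.4930 (R=0.6667) → pose (0.5074, -2.0111, 3.4930)
step 4: θ'=2.9930 (R=1.2500) → pose (1.1227, -1.9485, 2.9930)
step 5: θ'=4.9930 (R=1.2500) → pose (-0.2634, -3.5308, 4.9930)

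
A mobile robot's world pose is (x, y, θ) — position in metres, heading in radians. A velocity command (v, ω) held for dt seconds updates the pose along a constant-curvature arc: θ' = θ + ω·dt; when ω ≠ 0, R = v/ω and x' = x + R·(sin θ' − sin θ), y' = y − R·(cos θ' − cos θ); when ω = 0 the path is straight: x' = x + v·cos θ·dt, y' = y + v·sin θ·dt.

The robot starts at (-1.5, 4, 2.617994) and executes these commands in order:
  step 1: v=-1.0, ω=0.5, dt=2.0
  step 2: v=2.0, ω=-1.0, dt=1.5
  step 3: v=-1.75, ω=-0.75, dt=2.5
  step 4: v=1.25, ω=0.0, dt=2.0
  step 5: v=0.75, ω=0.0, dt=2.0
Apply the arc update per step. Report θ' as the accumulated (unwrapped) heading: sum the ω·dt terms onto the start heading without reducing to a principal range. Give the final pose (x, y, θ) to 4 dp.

(0.2433, 2.1751, 0.2430)

step 1: θ'=3.6180 (R=-2.0000) → pose (0.4172, 3.9547, 3.6180)
step 2: θ'=2.1180 (R=-2.0000) → pose (-2.2080, 4.6915, 2.1180)
step 3: θ'=0.2430 (R=2.3333) → pose (-3.6392, 1.2126, 0.2430)
step 4: θ'=0.2430 (straight) → pose (-1.2126, 1.8142, 0.2430)
step 5: θ'=0.2430 (straight) → pose (0.2433, 2.1751, 0.2430)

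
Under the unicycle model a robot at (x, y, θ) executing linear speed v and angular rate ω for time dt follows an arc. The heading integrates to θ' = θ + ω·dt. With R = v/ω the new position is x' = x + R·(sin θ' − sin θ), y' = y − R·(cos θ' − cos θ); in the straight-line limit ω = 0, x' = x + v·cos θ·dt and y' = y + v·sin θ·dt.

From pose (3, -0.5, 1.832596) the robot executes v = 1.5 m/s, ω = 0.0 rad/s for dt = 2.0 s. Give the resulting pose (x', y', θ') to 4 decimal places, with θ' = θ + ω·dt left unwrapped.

θ' = 1.8326 + 0.0·2.0 = 1.8326
ω = 0 → straight: x' = 3 + 1.5·cos(1.8326)·2.0 = 2.2235
y' = -0.5 + 1.5·sin(1.8326)·2.0 = 2.3978

(2.2235, 2.3978, 1.8326)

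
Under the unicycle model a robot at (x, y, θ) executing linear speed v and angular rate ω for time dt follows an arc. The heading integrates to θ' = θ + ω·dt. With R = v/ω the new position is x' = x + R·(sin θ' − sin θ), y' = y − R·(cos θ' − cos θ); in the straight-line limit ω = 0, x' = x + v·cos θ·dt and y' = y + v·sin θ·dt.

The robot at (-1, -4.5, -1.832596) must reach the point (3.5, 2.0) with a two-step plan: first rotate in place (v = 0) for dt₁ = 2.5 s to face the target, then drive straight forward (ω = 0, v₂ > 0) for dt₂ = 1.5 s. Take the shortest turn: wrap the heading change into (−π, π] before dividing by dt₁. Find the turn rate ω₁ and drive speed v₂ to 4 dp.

heading to target = atan2(2−-4.5, 3.5−-1) = 0.9653
Δθ = wrap(0.9653 − -1.8326) = 2.7978; ω₁ = Δθ/dt₁ = 1.1191
distance = √((3.5−-1)² + (2−-4.5)²) = 7.9057; v₂ = distance/dt₂ = 5.2705

ω₁ = 1.1191, v₂ = 5.2705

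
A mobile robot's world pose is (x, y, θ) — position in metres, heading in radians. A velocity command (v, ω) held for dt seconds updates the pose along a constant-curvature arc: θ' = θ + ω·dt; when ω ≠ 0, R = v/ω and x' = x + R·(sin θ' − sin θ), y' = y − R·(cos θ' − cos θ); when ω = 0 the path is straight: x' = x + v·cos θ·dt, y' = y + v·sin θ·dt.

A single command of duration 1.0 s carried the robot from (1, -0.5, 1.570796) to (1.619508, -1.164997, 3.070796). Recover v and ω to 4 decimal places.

Δθ = 3.070796 − 1.570796 = 1.500000
ω = Δθ/dt = 1.500000/1.0 = 1.5000
R = −Δy/(cos θ' − cos θ) = -0.6667
v = R·ω = -0.6667·1.5000 = -1.0000

v = -1.0000, ω = 1.5000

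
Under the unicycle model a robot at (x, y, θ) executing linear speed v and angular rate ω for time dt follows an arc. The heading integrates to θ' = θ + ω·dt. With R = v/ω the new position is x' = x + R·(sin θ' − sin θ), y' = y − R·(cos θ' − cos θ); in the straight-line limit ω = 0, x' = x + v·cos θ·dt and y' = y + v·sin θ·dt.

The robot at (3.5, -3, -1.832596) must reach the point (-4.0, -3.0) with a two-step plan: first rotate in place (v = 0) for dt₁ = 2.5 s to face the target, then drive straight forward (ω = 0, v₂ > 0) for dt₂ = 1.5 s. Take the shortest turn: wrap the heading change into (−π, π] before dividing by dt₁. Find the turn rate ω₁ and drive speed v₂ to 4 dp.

heading to target = atan2(-3−-3, -4−3.5) = 3.1416
Δθ = wrap(3.1416 − -1.8326) = -1.3090; ω₁ = Δθ/dt₁ = -0.5236
distance = √((-4−3.5)² + (-3−-3)²) = 7.5000; v₂ = distance/dt₂ = 5.0000

ω₁ = -0.5236, v₂ = 5.0000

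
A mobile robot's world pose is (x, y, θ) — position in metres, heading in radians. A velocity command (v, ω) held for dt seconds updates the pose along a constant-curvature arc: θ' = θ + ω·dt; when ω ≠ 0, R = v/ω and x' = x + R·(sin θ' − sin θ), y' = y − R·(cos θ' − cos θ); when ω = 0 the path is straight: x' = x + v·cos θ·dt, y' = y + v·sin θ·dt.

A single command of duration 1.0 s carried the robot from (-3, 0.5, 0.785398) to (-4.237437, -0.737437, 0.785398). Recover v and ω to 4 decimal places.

v = -1.7500, ω = 0.0000

Δθ = 0.785398 − 0.785398 = 0.000000
ω = Δθ/dt = 0.000000/1.0 = 0.0000
ω = 0 → v = (Δx·cos θ + Δy·sin θ)/dt = -1.7500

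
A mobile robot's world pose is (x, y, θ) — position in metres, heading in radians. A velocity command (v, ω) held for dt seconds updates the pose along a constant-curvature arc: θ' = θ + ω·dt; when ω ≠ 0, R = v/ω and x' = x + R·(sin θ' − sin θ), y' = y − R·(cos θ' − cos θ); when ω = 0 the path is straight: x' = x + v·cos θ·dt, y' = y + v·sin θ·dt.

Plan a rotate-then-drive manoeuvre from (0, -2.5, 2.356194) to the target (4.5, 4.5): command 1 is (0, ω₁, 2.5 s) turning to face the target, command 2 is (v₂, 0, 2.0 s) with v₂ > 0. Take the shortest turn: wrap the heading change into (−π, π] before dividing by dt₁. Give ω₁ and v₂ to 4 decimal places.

heading to target = atan2(4.5−-2.5, 4.5−0) = 0.9995
Δθ = wrap(0.9995 − 2.3562) = -1.3567; ω₁ = Δθ/dt₁ = -0.5427
distance = √((4.5−0)² + (4.5−-2.5)²) = 8.3217; v₂ = distance/dt₂ = 4.1608

ω₁ = -0.5427, v₂ = 4.1608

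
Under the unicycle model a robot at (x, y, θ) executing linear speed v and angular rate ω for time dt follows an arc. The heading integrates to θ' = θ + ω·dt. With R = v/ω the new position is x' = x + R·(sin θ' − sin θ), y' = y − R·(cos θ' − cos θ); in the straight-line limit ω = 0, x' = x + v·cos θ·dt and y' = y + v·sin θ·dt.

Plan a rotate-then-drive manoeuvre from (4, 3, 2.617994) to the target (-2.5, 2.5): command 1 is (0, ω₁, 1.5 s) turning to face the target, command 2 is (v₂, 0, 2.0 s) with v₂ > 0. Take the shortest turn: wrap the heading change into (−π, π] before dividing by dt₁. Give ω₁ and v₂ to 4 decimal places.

heading to target = atan2(2.5−3, -2.5−4) = -3.0648
Δθ = wrap(-3.0648 − 2.6180) = 0.6004; ω₁ = Δθ/dt₁ = 0.4002
distance = √((-2.5−4)² + (2.5−3)²) = 6.5192; v₂ = distance/dt₂ = 3.2596

ω₁ = 0.4002, v₂ = 3.2596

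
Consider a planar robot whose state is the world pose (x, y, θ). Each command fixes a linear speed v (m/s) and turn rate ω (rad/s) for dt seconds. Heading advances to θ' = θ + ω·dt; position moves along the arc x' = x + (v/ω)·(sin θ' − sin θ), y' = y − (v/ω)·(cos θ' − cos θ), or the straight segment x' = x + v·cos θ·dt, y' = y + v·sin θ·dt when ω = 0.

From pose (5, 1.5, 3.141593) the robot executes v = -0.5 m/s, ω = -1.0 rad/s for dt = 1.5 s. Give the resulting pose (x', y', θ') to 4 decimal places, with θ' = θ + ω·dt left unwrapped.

θ' = 3.1416 + -1.0·1.5 = 1.6416
R = v/ω = -0.5/-1.0 = 0.5000
x' = 5 + 0.5000·(sin 1.6416 − sin 3.1416) = 5.4987
y' = 1.5 − 0.5000·(cos 1.6416 − cos 3.1416) = 1.0354

(5.4987, 1.0354, 1.6416)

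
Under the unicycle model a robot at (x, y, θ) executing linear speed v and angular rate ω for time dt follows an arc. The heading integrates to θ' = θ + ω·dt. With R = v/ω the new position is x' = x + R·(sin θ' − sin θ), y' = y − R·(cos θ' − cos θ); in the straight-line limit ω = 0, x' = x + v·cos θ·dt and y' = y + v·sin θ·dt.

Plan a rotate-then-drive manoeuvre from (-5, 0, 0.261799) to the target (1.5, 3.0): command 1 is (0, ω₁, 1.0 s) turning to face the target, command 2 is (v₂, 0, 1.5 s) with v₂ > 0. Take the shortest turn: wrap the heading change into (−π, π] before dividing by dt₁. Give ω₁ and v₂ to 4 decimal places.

ω₁ = 0.1706, v₂ = 4.7726

heading to target = atan2(3−0, 1.5−-5) = 0.4324
Δθ = wrap(0.4324 − 0.2618) = 0.1706; ω₁ = Δθ/dt₁ = 0.1706
distance = √((1.5−-5)² + (3−0)²) = 7.1589; v₂ = distance/dt₂ = 4.7726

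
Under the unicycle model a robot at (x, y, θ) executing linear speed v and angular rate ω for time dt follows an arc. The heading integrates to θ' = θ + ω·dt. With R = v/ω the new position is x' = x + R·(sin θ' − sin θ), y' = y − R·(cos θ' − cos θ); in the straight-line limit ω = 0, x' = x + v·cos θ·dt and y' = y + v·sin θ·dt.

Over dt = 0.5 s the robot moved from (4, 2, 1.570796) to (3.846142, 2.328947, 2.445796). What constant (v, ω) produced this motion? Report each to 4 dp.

Δθ = 2.445796 − 1.570796 = 0.875000
ω = Δθ/dt = 0.875000/0.5 = 1.7500
R = −Δy/(cos θ' − cos θ) = 0.4286
v = R·ω = 0.4286·1.7500 = 0.7500

v = 0.7500, ω = 1.7500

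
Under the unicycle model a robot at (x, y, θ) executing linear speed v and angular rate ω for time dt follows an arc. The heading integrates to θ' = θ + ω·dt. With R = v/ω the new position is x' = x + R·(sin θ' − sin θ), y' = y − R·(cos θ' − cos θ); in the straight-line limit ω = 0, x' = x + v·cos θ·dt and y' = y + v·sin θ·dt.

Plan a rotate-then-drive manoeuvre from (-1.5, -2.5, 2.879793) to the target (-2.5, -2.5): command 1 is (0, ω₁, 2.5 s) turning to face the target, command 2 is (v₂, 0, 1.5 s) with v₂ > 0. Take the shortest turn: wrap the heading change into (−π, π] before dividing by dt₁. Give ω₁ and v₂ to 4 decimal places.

ω₁ = 0.1047, v₂ = 0.6667

heading to target = atan2(-2.5−-2.5, -2.5−-1.5) = 3.1416
Δθ = wrap(3.1416 − 2.8798) = 0.2618; ω₁ = Δθ/dt₁ = 0.1047
distance = √((-2.5−-1.5)² + (-2.5−-2.5)²) = 1.0000; v₂ = distance/dt₂ = 0.6667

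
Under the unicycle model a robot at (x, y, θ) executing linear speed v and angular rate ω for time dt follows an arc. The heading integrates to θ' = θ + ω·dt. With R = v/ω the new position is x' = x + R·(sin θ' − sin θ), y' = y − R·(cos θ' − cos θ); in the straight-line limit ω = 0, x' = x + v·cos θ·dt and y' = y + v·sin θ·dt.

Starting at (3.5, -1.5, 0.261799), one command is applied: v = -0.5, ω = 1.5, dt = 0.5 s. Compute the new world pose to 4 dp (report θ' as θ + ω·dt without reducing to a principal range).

θ' = 0.2618 + 1.5·0.5 = 1.0118
R = v/ω = -0.5/1.5 = -0.3333
x' = 3.5 + -0.3333·(sin 1.0118 − sin 0.2618) = 3.3037
y' = -1.5 − -0.3333·(cos 1.0118 − cos 0.2618) = -1.6452

(3.3037, -1.6452, 1.0118)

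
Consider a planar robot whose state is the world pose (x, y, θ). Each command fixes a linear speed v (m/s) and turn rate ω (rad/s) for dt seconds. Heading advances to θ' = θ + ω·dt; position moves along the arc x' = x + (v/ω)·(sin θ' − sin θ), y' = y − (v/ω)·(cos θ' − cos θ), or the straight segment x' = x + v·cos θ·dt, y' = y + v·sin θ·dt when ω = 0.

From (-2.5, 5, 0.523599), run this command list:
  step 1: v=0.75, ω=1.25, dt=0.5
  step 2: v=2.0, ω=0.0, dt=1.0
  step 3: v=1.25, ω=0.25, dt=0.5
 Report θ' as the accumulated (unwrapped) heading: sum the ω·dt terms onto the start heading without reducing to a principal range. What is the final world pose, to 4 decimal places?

(-1.2133, 7.6828, 1.2736)

step 1: θ'=1.1486 (R=0.6000) → pose (-2.2527, 5.2738, 1.1486)
step 2: θ'=1.1486 (straight) → pose (-1.4332, 7.0981, 1.1486)
step 3: θ'=1.2736 (R=5.0000) → pose (-1.2133, 7.6828, 1.2736)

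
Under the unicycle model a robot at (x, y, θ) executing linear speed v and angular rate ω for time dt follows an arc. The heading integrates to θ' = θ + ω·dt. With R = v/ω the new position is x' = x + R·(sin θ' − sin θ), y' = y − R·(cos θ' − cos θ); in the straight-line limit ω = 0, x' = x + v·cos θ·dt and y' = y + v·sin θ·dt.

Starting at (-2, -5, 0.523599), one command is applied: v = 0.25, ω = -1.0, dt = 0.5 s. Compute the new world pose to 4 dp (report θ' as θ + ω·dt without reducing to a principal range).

(-1.8809, -4.9666, 0.0236)

θ' = 0.5236 + -1.0·0.5 = 0.0236
R = v/ω = 0.25/-1.0 = -0.2500
x' = -2 + -0.2500·(sin 0.0236 − sin 0.5236) = -1.8809
y' = -5 − -0.2500·(cos 0.0236 − cos 0.5236) = -4.9666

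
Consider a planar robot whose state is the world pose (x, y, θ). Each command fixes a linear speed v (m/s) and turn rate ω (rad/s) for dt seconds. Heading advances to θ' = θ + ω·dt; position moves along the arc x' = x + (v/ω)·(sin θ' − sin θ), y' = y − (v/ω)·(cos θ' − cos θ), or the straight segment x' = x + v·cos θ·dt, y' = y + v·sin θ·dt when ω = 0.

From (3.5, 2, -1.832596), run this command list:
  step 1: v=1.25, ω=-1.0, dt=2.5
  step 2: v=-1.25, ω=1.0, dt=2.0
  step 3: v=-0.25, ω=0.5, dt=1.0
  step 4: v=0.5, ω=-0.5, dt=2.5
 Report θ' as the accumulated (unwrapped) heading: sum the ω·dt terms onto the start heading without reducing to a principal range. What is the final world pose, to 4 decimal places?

(2.4113, 0.9370, -3.0826)

step 1: θ'=-4.3326 (R=-1.2500) → pose (1.1317, 1.8601, -4.3326)
step 2: θ'=-2.3326 (R=-1.2500) → pose (3.1971, 1.4607, -2.3326)
step 3: θ'=-1.8326 (R=-0.5000) → pose (3.3183, 1.6764, -1.8326)
step 4: θ'=-3.0826 (R=-1.0000) → pose (2.4113, 0.9370, -3.0826)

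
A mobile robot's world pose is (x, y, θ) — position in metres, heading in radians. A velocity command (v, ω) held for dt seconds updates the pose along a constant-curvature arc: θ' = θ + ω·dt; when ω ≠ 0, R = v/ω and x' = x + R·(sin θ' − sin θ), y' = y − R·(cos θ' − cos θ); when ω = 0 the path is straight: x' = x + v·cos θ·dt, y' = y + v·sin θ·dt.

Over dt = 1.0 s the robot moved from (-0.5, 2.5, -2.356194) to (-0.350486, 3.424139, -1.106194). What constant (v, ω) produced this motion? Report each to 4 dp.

v = -1.0000, ω = 1.2500

Δθ = -1.106194 − -2.356194 = 1.250000
ω = Δθ/dt = 1.250000/1.0 = 1.2500
R = −Δy/(cos θ' − cos θ) = -0.8000
v = R·ω = -0.8000·1.2500 = -1.0000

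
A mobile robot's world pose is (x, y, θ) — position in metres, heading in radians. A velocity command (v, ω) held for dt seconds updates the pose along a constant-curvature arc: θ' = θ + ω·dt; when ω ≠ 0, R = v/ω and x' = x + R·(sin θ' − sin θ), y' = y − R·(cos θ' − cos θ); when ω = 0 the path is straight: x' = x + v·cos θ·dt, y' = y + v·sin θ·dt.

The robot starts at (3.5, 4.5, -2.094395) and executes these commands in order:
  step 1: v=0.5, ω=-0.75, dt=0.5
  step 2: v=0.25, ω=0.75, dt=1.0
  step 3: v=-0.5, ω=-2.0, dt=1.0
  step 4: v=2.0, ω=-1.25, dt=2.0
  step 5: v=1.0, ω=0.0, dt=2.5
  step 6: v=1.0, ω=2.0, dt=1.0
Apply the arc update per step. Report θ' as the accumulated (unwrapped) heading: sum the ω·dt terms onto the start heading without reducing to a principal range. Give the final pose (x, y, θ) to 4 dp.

(7.2749, 8.1046, -4.2194)

step 1: θ'=-2.4694 (R=-0.6667) → pose (3.3378, 4.3117, -2.4694)
step 2: θ'=-1.7194 (R=0.3333) → pose (3.2157, 4.1002, -1.7194)
step 3: θ'=-3.7194 (R=0.2500) → pose (3.5995, 4.2726, -3.7194)
step 4: θ'=-6.2194 (R=-1.6000) → pose (4.3714, 7.2096, -6.2194)
step 5: θ'=-6.2194 (straight) → pose (6.8663, 7.3690, -6.2194)
step 6: θ'=-4.2194 (R=0.5000) → pose (7.2749, 8.1046, -4.2194)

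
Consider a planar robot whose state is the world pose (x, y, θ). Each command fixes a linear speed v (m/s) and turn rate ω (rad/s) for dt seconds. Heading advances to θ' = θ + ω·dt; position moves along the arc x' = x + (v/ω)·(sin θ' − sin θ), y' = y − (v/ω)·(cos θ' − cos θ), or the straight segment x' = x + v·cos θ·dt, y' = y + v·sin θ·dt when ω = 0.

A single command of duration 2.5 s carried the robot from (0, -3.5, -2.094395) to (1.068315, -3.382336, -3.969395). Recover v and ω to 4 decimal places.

v = -0.5000, ω = -0.7500

Δθ = -3.969395 − -2.094395 = -1.875000
ω = Δθ/dt = -1.875000/2.5 = -0.7500
R = Δx/(sin θ' − sin θ) = 0.6667
v = R·ω = 0.6667·-0.7500 = -0.5000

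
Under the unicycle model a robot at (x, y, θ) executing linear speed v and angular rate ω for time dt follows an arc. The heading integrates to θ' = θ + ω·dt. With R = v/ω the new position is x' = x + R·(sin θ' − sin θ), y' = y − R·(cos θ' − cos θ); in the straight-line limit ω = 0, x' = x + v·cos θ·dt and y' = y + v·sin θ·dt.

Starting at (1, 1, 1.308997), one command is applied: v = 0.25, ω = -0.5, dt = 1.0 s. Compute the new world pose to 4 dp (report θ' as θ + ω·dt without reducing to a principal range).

θ' = 1.3090 + -0.5·1.0 = 0.8090
R = v/ω = 0.25/-0.5 = -0.5000
x' = 1 + -0.5000·(sin 0.8090 − sin 1.3090) = 1.1212
y' = 1 − -0.5000·(cos 0.8090 − cos 1.3090) = 1.2157

(1.1212, 1.2157, 0.8090)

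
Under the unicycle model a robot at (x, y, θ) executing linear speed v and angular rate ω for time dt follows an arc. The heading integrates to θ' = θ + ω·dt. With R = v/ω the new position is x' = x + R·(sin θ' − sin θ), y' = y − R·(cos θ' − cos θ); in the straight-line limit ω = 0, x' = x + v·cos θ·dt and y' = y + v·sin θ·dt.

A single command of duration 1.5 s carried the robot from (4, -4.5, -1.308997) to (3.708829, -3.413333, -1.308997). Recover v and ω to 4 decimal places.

Δθ = -1.308997 − -1.308997 = 0.000000
ω = Δθ/dt = 0.000000/1.5 = 0.0000
ω = 0 → v = (Δx·cos θ + Δy·sin θ)/dt = -0.7500

v = -0.7500, ω = 0.0000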